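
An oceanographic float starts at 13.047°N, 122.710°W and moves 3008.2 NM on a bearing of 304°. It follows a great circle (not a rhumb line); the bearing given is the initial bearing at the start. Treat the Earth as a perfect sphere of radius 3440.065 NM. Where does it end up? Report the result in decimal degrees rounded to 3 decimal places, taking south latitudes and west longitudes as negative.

Central angle δ = d/R = 0.874460 rad.
Converting: φ₁ = 0.227713 rad, θ = 5.305801 rad.
sin φ₂ = sin φ₁ cos δ + cos φ₁ sin δ cos θ = (0.225750)(0.641411) + (0.974185)(0.767197)(0.559193) = 0.562735
φ₂ = asin(0.562735) = 0.597691 rad = 34.245°.
Δλ = atan2( sin θ sin δ cos φ₁ , cos δ − sin φ₁ sin φ₂ ) = atan2(-0.619616, 0.514373) = -0.877941 rad = -50.302°.
λ₂ = λ₁ + Δλ = -173.012°.

latitude 34.245°, longitude -173.012°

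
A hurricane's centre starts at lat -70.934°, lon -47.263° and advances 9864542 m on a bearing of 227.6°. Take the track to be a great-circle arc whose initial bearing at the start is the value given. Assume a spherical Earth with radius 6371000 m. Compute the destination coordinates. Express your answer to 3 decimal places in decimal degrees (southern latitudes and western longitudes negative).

latitude -13.971°, longitude -177.731°

The arc subtends δ = 9864542/6371000 = 1.548351 rad at the centre.
Start latitude φ₁ = -1.238032 rad; initial bearing θ = 3.972369 rad.
Destination latitude: φ₂ = arcsin( sin φ₁ cos δ + cos φ₁ sin δ cos θ ) = arcsin(-0.241423) = -13.971°.
Δλ = atan2( sin θ sin δ cos φ₁ , cos δ − sin φ₁ sin φ₂ ) = atan2(-0.241161, -0.205735) = -2.277089 rad = -130.468°.
Hence λ₂ = -47.263° + -130.468° = -177.731°.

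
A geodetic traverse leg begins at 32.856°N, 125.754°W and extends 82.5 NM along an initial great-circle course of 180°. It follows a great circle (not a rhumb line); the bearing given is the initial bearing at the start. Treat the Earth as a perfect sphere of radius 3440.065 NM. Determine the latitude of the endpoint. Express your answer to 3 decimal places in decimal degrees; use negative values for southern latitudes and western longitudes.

latitude 31.482°

Angular distance δ = d/R = 82.5 / 3440.065 = 0.023982 rad.
With φ₁ = 32.856° = 0.573445 rad and θ = 180° = 3.141593 rad:
Destination latitude: φ₂ = arcsin( sin φ₁ cos δ + cos φ₁ sin δ cos θ ) = arcsin(0.522230) = 31.482°.
For the longitude increment, Δλ = atan2( sin θ sin δ cos φ₁, cos δ − sin φ₁ sin φ₂ ) = atan2(0.000000, 0.716387) = 0.000°.
Hence λ₂ = -125.754° + 0.000° = -125.754°.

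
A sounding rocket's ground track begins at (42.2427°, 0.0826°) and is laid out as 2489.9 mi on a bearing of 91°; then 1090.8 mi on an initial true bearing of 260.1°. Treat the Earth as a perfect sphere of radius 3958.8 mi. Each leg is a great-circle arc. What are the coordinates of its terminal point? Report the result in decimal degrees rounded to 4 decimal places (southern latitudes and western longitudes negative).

Apply the spherical direct solution leg by leg, carrying full precision between legs.
Leg 1: from (42.2427°, 0.0826°), δ = 2489.9/3958.8 = 0.628953 rad, θ = 91° → φ = 32.4137°, λ = 44.2506°.
Leg 2: from (32.4137°, 44.2506°), δ = 1090.8/3958.8 = 0.275538 rad, θ = 260.1° → φ = 28.4454°, λ = 26.5037°.

latitude 28.4454°, longitude 26.5037°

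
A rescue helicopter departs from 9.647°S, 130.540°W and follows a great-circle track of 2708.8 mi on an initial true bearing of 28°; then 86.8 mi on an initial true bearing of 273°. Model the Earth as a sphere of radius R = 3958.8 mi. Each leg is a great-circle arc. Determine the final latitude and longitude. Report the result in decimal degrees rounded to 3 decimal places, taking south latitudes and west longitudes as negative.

latitude 24.916°, longitude -112.834°

Apply the spherical direct solution leg by leg, carrying full precision between legs.
Leg 1: from (-9.647°, -130.540°), δ = 2708.8/3958.8 = 0.684248 rad, θ = 28° → φ = 24.857°, λ = -111.450°.
Leg 2: from (24.857°, -111.450°), δ = 86.8/3958.8 = 0.021926 rad, θ = 273° → φ = 24.916°, λ = -112.834°.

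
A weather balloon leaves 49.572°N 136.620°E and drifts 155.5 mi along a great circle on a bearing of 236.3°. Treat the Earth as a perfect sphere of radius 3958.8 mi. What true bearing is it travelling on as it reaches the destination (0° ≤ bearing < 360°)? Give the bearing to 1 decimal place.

final bearing 234.2°

The arc subtends δ = 155.5/3958.8 = 0.039280 rad at the centre.
Converting: φ₁ = 0.865195 rad, θ = 4.124213 rad.
sin φ₂ = sin φ₁ cos δ + cos φ₁ sin δ cos θ = (0.761221)(0.999229) + (0.648492)(0.039269)(-0.554844) = 0.746505
φ₂ = asin(0.746505) = 0.842793 rad = 48.289°.
Then Δλ = atan2(-0.021186, 0.430973) = -0.049120 rad, from sin θ sin δ cos φ₁ over cos δ − sin φ₁ sin φ₂.
λ₂ = λ₁ + Δλ = 133.806°.
The forward bearing on arrival equals the back-azimuth from the destination plus 180°.
Back-azimuth from P₂ (48.3°, 133.8°) to P₁ (49.6°, 136.6°), with Δλ' = λ₁ − λ₂ = 2.8°: atan2( sin Δλ' cos φ₁ , cos φ₂ sin φ₁ − sin φ₂ cos φ₁ cos Δλ' ) = 54.2°.
Final bearing = (54.2° + 180°) mod 360° = 234.2°.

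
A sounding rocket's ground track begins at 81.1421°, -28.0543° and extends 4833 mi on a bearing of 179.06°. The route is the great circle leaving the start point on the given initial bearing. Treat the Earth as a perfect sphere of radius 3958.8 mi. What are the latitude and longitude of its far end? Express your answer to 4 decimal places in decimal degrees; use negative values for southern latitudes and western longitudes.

latitude 11.1951°, longitude -27.1542°

The arc subtends δ = 4833/3958.8 = 1.220824 rad at the centre.
With φ₁ = 81.1421° = 1.416197 rad and θ = 179.06° = 3.125187 rad:
Applying the spherical law of cosines for sides, sin φ₂ = sin φ₁ cos δ + cos φ₁ sin δ cos θ = 0.194151, so φ₂ = 11.1951°.
Then Δλ = atan2(0.002373, 0.151036) = 0.015710 rad, from sin θ sin δ cos φ₁ over cos δ − sin φ₁ sin φ₂.
Hence λ₂ = -28.0543° + 0.9001° = -27.1542°.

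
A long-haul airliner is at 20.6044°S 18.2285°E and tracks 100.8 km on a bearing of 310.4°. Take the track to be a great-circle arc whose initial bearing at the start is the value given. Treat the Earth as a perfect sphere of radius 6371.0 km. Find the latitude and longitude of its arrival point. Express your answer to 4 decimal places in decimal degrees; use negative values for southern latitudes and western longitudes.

latitude -20.0153°, longitude 17.4938°

Angular distance δ = d/R = 100.8 / 6371 = 0.015822 rad.
Converting: φ₁ = -0.359615 rad, θ = 5.417502 rad.
sin φ₂ = sin φ₁ cos δ + cos φ₁ sin δ cos θ = (-0.351914)(0.999875) + (0.936033)(0.015821)(0.648120) = -0.342271
φ₂ = asin(-0.342271) = -0.349333 rad = -20.0153°.
For the longitude increment, Δλ = atan2( sin θ sin δ cos φ₁, cos δ − sin φ₁ sin φ₂ ) = atan2(-0.011278, 0.879425) = -0.7347°.
λ₂ = 18.2285° + -0.7347° = 17.4938°.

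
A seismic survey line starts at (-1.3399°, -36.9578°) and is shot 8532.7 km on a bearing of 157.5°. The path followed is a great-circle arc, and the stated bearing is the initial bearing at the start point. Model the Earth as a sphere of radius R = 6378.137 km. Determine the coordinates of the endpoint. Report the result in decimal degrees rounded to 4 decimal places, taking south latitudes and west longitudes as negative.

The arc subtends δ = 8532.7/6378.137 = 1.337804 rad at the centre.
Start latitude φ₁ = -0.023386 rad; initial bearing θ = 2.748894 rad.
sin φ₂ = sin φ₁ cos δ + cos φ₁ sin δ cos θ = (-0.023384)(0.230890) + (0.999727)(0.972980)(-0.923880) = -0.904069
φ₂ = asin(-0.904069) = -1.129197 rad = -64.6982°.
Then Δλ = atan2(0.372241, 0.209749) = 1.057666 rad, from sin θ sin δ cos φ₁ over cos δ − sin φ₁ sin φ₂.
Hence λ₂ = -36.9578° + 60.5998° = 23.6420°.

latitude -64.6982°, longitude 23.6420°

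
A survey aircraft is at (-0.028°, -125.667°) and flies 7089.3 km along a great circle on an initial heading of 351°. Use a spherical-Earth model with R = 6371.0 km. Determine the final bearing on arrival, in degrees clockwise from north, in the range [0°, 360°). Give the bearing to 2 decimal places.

final bearing 340.31°

Angular distance δ = d/R = 7089.3 / 6371 = 1.112745 rad.
With φ₁ = -0.028° = -0.000489 rad and θ = 351° = 6.126106 rad:
sin φ₂ = sin φ₁ cos δ + cos φ₁ sin δ cos θ = (-0.000489)(0.442201) + (1.000000)(0.896916)(0.987688) = 0.885657
φ₂ = asin(0.885657) = 1.087908 rad = 62.333°.
Then Δλ = atan2(-0.140309, 0.442634) = -0.306966 rad, from sin θ sin δ cos φ₁ over cos δ − sin φ₁ sin φ₂.
λ₂ = -125.667° + -17.588° = -143.255°.
The forward bearing on arrival equals the back-azimuth from the destination plus 180°.
Back-azimuth from P₂ (62.33°, -143.25°) to P₁ (-0.03°, -125.67°), with Δλ' = λ₁ − λ₂ = 17.59°: atan2( sin Δλ' cos φ₁ , cos φ₂ sin φ₁ − sin φ₂ cos φ₁ cos Δλ' ) = 160.31°.
Final bearing = (160.31° + 180°) mod 360° = 340.31°.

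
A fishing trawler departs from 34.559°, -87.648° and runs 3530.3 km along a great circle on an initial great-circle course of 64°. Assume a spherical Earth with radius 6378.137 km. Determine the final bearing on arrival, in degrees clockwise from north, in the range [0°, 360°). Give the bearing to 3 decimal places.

The arc subtends δ = 3530.3/6378.137 = 0.553500 rad at the centre.
With φ₁ = 34.559° = 0.603168 rad and θ = 64° = 1.117011 rad:
Applying the spherical law of cosines for sides, sin φ₂ = sin φ₁ cos δ + cos φ₁ sin δ cos θ = 0.672333, so φ₂ = 42.247°.
Then Δλ = atan2(0.389097, 0.469306) = 0.692229 rad, from sin θ sin δ cos φ₁ over cos δ − sin φ₁ sin φ₂.
λ₂ = -87.648° + 39.662° = -47.986°.
The forward bearing on arrival equals the back-azimuth from the destination plus 180°.
Back-azimuth from P₂ (42.247°, -47.986°) to P₁ (34.559°, -87.648°), with Δλ' = λ₁ − λ₂ = -39.662°: atan2( sin Δλ' cos φ₁ , cos φ₂ sin φ₁ − sin φ₂ cos φ₁ cos Δλ' ) = 269.309°.
Final bearing = (269.309° + 180°) mod 360° = 89.309°.

final bearing 89.309°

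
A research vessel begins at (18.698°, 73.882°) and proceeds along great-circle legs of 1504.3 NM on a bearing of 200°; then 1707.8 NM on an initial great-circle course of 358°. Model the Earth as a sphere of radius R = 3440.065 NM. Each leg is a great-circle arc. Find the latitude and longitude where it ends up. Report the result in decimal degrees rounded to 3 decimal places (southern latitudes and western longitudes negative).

latitude 23.462°, longitude 64.484°

Apply the spherical direct solution leg by leg, carrying full precision between legs.
Leg 1: from (18.698°, 73.882°), δ = 1504.3/3440.065 = 0.437288 rad, θ = 200° → φ = -4.964°, λ = 65.522°.
Leg 2: from (-4.964°, 65.522°), δ = 1707.8/3440.065 = 0.496444 rad, θ = 358° → φ = 23.462°, λ = 64.484°.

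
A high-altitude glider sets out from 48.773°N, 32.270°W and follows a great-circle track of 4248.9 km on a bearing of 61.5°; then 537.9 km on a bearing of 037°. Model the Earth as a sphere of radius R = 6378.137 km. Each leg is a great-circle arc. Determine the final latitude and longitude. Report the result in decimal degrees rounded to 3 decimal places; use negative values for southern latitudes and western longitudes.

latitude 55.534°, longitude 34.248°

Apply the spherical direct solution leg by leg, carrying full precision between legs.
Leg 1: from (48.773°, -32.270°), δ = 4248.9/6378.137 = 0.666166 rad, θ = 61.5° → φ = 51.780°, λ = 29.109°.
Leg 2: from (51.780°, 29.109°), δ = 537.9/6378.137 = 0.084335 rad, θ = 37° → φ = 55.534°, λ = 34.248°.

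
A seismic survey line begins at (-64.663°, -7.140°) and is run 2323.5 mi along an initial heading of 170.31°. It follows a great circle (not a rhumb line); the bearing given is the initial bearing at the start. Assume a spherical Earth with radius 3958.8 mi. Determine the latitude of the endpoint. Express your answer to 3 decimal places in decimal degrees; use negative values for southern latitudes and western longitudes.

Central angle δ = d/R = 0.586920 rad.
With φ₁ = -64.663° = -1.128582 rad and θ = 170.31° = 2.972470 rad:
Applying the spherical law of cosines for sides, sin φ₂ = sin φ₁ cos δ + cos φ₁ sin δ cos θ = -0.986167, so φ₂ = -80.459°.
For the longitude increment, Δλ = atan2( sin θ sin δ cos φ₁, cos δ − sin φ₁ sin φ₂ ) = atan2(0.039890, -0.058654) = 145.781°.
λ₂ = λ₁ + Δλ = 138.641°.

latitude -80.459°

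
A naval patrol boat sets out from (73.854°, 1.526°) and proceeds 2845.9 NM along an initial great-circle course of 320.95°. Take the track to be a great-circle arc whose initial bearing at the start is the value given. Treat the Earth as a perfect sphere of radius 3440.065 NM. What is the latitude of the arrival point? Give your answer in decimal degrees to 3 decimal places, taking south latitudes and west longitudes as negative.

latitude 54.013°

Central angle δ = d/R = 0.827281 rad.
Converting: φ₁ = 1.288995 rad, θ = 5.601634 rad.
Applying the spherical law of cosines for sides, sin φ₂ = sin φ₁ cos δ + cos φ₁ sin δ cos θ = 0.809148, so φ₂ = 54.013°.
Δλ = atan2( sin θ sin δ cos φ₁ , cos δ − sin φ₁ sin φ₂ ) = atan2(-0.128959, -0.100353) = -2.232087 rad = -127.889°.
λ₂ = λ₁ + Δλ = -126.363°.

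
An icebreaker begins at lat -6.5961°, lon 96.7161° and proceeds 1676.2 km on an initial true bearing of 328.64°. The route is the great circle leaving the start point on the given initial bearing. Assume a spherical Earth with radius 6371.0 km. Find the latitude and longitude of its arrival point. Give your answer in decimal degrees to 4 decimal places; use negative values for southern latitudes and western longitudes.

The arc subtends δ = 1676.2/6371 = 0.263098 rad at the centre.
Start latitude φ₁ = -0.115124 rad; initial bearing θ = 5.735850 rad.
sin φ₂ = sin φ₁ cos δ + cos φ₁ sin δ cos θ = (-0.114870)(0.965589) + (0.993381)(0.260074)(0.853914) = 0.109694
φ₂ = asin(0.109694) = 0.109915 rad = 6.2977°.
Then Δλ = atan2(-0.134450, 0.978189) = -0.136592 rad, from sin θ sin δ cos φ₁ over cos δ − sin φ₁ sin φ₂.
Hence λ₂ = 96.7161° + -7.8261° = 88.8900°.

latitude 6.2977°, longitude 88.8900°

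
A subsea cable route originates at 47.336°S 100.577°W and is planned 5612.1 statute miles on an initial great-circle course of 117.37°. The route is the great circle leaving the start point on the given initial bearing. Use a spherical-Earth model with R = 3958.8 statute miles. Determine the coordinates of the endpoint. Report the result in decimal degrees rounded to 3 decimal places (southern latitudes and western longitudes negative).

Central angle δ = d/R = 1.417627 rad.
With φ₁ = -47.336° = -0.826169 rad and θ = 117.37° = 2.048493 rad:
Destination latitude: φ₂ = arcsin( sin φ₁ cos δ + cos φ₁ sin δ cos θ ) = arcsin(-0.420106) = -24.841°.
For the longitude increment, Δλ = atan2( sin θ sin δ cos φ₁, cos δ − sin φ₁ sin φ₂ ) = atan2(0.594788, -0.156349) = 104.728°.
λ₂ = -100.577° + 104.728° = 4.151°.

latitude -24.841°, longitude 4.151°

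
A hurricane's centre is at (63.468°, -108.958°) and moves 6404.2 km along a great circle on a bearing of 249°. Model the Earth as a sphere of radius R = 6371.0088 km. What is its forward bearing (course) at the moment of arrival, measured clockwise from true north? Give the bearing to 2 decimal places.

final bearing 206.37°

Central angle δ = d/R = 1.005210 rad.
Converting: φ₁ = 1.107726 rad, θ = 4.345870 rad.
Applying the spherical law of cosines for sides, sin φ₂ = sin φ₁ cos δ + cos φ₁ sin δ cos θ = 0.344318, so φ₂ = 20.140°.
For the longitude increment, Δλ = atan2( sin θ sin δ cos φ₁, cos δ − sin φ₁ sin φ₂ ) = atan2(-0.352086, 0.227855) = -57.091°.
λ₂ = λ₁ + Δλ = -166.049°.
The forward bearing on arrival equals the back-azimuth from the destination plus 180°.
Back-azimuth from P₂ (20.14°, -166.05°) to P₁ (63.47°, -108.96°), with Δλ' = λ₁ − λ₂ = 57.09°: atan2( sin Δλ' cos φ₁ , cos φ₂ sin φ₁ − sin φ₂ cos φ₁ cos Δλ' ) = 26.37°.
Final bearing = (26.37° + 180°) mod 360° = 206.37°.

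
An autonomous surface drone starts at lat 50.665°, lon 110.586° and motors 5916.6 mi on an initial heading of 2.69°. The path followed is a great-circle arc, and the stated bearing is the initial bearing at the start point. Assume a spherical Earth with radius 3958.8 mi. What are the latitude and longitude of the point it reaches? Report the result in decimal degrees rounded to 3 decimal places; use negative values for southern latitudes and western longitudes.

Angular distance δ = d/R = 5916.6 / 3958.8 = 1.494544 rad.
Start latitude φ₁ = 0.884271 rad; initial bearing θ = 0.046949 rad.
Applying the spherical law of cosines for sides, sin φ₂ = sin φ₁ cos δ + cos φ₁ sin δ cos θ = 0.690236, so φ₂ = 43.649°.
Δλ = atan2( sin θ sin δ cos φ₁ , cos δ − sin φ₁ sin φ₂ ) = atan2(0.029662, -0.457686) = 3.076875 rad = 176.292°.
λ₂ = 110.586° + 176.292° = 286.878°, normalized to (−180°, 180°] → -73.122°.

latitude 43.649°, longitude -73.122°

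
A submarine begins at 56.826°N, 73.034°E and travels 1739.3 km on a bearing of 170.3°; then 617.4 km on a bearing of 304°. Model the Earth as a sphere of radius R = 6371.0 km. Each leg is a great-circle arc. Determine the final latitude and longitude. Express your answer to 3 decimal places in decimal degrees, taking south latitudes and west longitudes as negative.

latitude 44.276°, longitude 70.071°

Apply the spherical direct solution leg by leg, carrying full precision between legs.
Leg 1: from (56.826°, 73.034°), δ = 1739.3/6371 = 0.273003 rad, θ = 170.3° → φ = 41.345°, λ = 76.503°.
Leg 2: from (41.345°, 76.503°), δ = 617.4/6371 = 0.096908 rad, θ = 304° → φ = 44.276°, λ = 70.071°.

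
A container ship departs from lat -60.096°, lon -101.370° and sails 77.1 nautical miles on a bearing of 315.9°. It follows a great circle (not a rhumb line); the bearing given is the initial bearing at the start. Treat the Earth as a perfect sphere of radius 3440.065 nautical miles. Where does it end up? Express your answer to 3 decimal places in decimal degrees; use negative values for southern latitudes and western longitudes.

Angular distance δ = d/R = 77.1 / 3440.065 = 0.022412 rad.
With φ₁ = -60.096° = -1.048873 rad and θ = 315.9° = 5.513495 rad:
Applying the spherical law of cosines for sides, sin φ₂ = sin φ₁ cos δ + cos φ₁ sin δ cos θ = -0.858621, so φ₂ = -59.162°.
For the longitude increment, Δλ = atan2( sin θ sin δ cos φ₁, cos δ − sin φ₁ sin φ₂ ) = atan2(-0.007775, 0.255443) = -1.743°.
Hence λ₂ = -101.370° + -1.743° = -103.113°.

latitude -59.162°, longitude -103.113°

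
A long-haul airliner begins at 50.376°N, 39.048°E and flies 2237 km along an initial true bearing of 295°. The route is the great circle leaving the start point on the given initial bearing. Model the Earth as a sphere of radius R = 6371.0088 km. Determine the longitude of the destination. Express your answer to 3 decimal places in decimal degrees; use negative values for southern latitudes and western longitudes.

Angular distance δ = d/R = 2237 / 6371.0088 = 0.351122 rad.
Converting: φ₁ = 0.879227 rad, θ = 5.148721 rad.
Applying the spherical law of cosines for sides, sin φ₂ = sin φ₁ cos δ + cos φ₁ sin δ cos θ = 0.815954, so φ₂ = 54.682°.
Then Δλ = atan2(-0.198802, 0.310502) = -0.569498 rad, from sin θ sin δ cos φ₁ over cos δ − sin φ₁ sin φ₂.
λ₂ = λ₁ + Δλ = 6.418°.

longitude 6.418°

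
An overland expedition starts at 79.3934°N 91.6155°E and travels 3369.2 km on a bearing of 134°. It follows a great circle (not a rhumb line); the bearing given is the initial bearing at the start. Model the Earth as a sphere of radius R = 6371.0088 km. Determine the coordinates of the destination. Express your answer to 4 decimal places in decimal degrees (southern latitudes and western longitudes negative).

latitude 51.6407°, longitude 127.4049°

Central angle δ = d/R = 0.528833 rad.
Start latitude φ₁ = 1.385676 rad; initial bearing θ = 2.338741 rad.
Destination latitude: φ₂ = arcsin( sin φ₁ cos δ + cos φ₁ sin δ cos θ ) = arcsin(0.784135) = 51.6407°.
Then Δλ = atan2(0.066802, 0.092659) = 0.624642 rad, from sin θ sin δ cos φ₁ over cos δ − sin φ₁ sin φ₂.
λ₂ = λ₁ + Δλ = 127.4049°.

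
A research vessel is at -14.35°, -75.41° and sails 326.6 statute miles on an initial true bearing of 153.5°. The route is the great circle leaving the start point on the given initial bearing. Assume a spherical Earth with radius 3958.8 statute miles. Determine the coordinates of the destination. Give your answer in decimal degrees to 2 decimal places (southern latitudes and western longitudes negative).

Central angle δ = d/R = 0.082500 rad.
With φ₁ = -14.35° = -0.250455 rad and θ = 153.5° = 2.679080 rad:
Applying the spherical law of cosines for sides, sin φ₂ = sin φ₁ cos δ + cos φ₁ sin δ cos θ = -0.318449, so φ₂ = -18.57°.
Then Δλ = atan2(0.035622, 0.917673) = 0.038799 rad, from sin θ sin δ cos φ₁ over cos δ − sin φ₁ sin φ₂.
λ₂ = -75.41° + 2.22° = -73.19°.

latitude -18.57°, longitude -73.19°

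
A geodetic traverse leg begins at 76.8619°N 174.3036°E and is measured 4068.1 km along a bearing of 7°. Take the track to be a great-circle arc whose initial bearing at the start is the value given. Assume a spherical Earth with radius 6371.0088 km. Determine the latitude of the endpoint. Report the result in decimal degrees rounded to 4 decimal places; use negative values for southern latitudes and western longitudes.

Angular distance δ = d/R = 4068.1 / 6371.0088 = 0.638533 rad.
Start latitude φ₁ = 1.341493 rad; initial bearing θ = 0.122173 rad.
sin φ₂ = sin φ₁ cos δ + cos φ₁ sin δ cos θ = (0.973825)(0.802971) + (0.227299)(0.596018)(0.992546) = 0.916418
φ₂ = asin(0.916418) = 1.159036 rad = 66.4079°.
Then Δλ = atan2(0.016510, -0.089460) = 2.959092 rad, from sin θ sin δ cos φ₁ over cos δ − sin φ₁ sin φ₂.
λ₂ = 174.3036° + 169.5435° = 343.8471°, normalized to (−180°, 180°] → -16.1529°.

latitude 66.4079°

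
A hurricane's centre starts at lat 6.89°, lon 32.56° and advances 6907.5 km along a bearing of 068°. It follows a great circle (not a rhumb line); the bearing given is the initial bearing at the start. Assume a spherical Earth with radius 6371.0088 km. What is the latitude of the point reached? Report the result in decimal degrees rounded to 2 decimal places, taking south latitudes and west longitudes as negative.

δ = 6907.5/6371.0088 = 1.084208 rad (62.1206°).
Converting: φ₁ = 0.120253 rad, θ = 1.186824 rad.
Applying the spherical law of cosines for sides, sin φ₂ = sin φ₁ cos δ + cos φ₁ sin δ cos θ = 0.384832, so φ₂ = 22.63°.
Δλ = atan2( sin θ sin δ cos φ₁ , cos δ − sin φ₁ sin φ₂ ) = atan2(0.813650, 0.421447) = 1.092876 rad = 62.62°.
λ₂ = 32.56° + 62.62° = 95.18°.

latitude 22.63°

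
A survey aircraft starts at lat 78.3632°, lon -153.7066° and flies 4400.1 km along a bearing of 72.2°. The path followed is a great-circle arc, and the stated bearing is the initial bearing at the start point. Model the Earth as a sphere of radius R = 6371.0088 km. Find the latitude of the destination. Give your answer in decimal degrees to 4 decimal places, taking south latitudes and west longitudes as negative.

latitude 52.5866°

The arc subtends δ = 4400.1/6371.0088 = 0.690644 rad at the centre.
With φ₁ = 78.3632° = 1.367696 rad and θ = 72.2° = 1.260128 rad:
Applying the spherical law of cosines for sides, sin φ₂ = sin φ₁ cos δ + cos φ₁ sin δ cos θ = 0.794272, so φ₂ = 52.5866°.
For the longitude increment, Δλ = atan2( sin θ sin δ cos φ₁, cos δ − sin φ₁ sin φ₂ ) = atan2(0.122343, -0.007111) = 93.3263°.
Hence λ₂ = -153.7066° + 93.3263° = -60.3803°.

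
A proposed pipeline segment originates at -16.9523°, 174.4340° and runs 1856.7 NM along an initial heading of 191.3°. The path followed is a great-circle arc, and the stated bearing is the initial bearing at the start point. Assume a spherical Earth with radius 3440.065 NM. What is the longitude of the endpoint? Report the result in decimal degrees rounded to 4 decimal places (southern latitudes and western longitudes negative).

longitude 165.9322°

δ = 1856.7/3440.065 = 0.539728 rad (30.9241°).
Start latitude φ₁ = -0.295873 rad; initial bearing θ = 3.338815 rad.
Applying the spherical law of cosines for sides, sin φ₂ = sin φ₁ cos δ + cos φ₁ sin δ cos θ = -0.732171, so φ₂ = -47.0687°.
Δλ = atan2( sin θ sin δ cos φ₁ , cos δ − sin φ₁ sin φ₂ ) = atan2(-0.096322, 0.644365) = -0.148384 rad = -8.5018°.
λ₂ = λ₁ + Δλ = 165.9322°.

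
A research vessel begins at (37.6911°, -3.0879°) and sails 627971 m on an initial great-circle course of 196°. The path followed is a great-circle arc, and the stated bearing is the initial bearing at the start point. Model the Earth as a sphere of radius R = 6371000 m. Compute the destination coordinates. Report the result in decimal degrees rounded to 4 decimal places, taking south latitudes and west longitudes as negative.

latitude 32.2478°, longitude -4.9258°

The arc subtends δ = 627971/6371000 = 0.098567 rad at the centre.
With φ₁ = 37.6911° = 0.657834 rad and θ = 196° = 3.420845 rad:
sin φ₂ = sin φ₁ cos δ + cos φ₁ sin δ cos θ = (0.611404)(0.995146) + (0.791319)(0.098408)(-0.961262) = 0.533581
φ₂ = asin(0.533581) = 0.562829 rad = 32.2478°.
For the longitude increment, Δλ = atan2( sin θ sin δ cos φ₁, cos δ − sin φ₁ sin φ₂ ) = atan2(-0.021464, 0.668912) = -1.8379°.
λ₂ = λ₁ + Δλ = -4.9258°.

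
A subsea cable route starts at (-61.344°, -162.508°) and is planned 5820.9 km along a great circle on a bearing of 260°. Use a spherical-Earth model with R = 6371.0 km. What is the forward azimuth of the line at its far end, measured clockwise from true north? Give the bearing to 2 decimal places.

final bearing 323.74°

Angular distance δ = d/R = 5820.9 / 6371 = 0.913656 rad.
Start latitude φ₁ = -1.070655 rad; initial bearing θ = 4.537856 rad.
Applying the spherical law of cosines for sides, sin φ₂ = sin φ₁ cos δ + cos φ₁ sin δ cos θ = -0.601965, so φ₂ = -37.011°.
For the longitude increment, Δλ = atan2( sin θ sin δ cos φ₁, cos δ − sin φ₁ sin φ₂ ) = atan2(-0.373912, 0.082622) = -77.540°.
λ₂ = -162.508° + -77.540° = -240.048°, normalized to (−180°, 180°] → 119.952°.
The forward bearing on arrival equals the back-azimuth from the destination plus 180°.
Back-azimuth from P₂ (-37.01°, 119.95°) to P₁ (-61.34°, -162.51°), with Δλ' = λ₁ − λ₂ = -282.46°: atan2( sin Δλ' cos φ₁ , cos φ₂ sin φ₁ − sin φ₂ cos φ₁ cos Δλ' ) = 143.74°.
Final bearing = (143.74° + 180°) mod 360° = 323.74°.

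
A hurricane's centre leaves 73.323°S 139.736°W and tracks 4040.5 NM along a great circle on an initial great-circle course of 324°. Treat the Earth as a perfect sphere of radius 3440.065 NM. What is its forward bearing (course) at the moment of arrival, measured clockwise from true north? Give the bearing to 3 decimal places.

Central angle δ = d/R = 1.174542 rad.
Start latitude φ₁ = -1.279728 rad; initial bearing θ = 5.654867 rad.
sin φ₂ = sin φ₁ cos δ + cos φ₁ sin δ cos θ = (-0.957938)(0.385966) + (0.286976)(0.922513)(0.809017) = -0.155553
φ₂ = asin(-0.155553) = -0.156187 rad = -8.949°.
Then Δλ = atan2(-0.155610, 0.236956) = -0.581073 rad, from sin θ sin δ cos φ₁ over cos δ − sin φ₁ sin φ₂.
Hence λ₂ = -139.736° + -33.293° = -173.029°.
The forward bearing on arrival equals the back-azimuth from the destination plus 180°.
Back-azimuth from P₂ (-8.949°, -173.029°) to P₁ (-73.323°, -139.736°), with Δλ' = λ₁ − λ₂ = 33.293°: atan2( sin Δλ' cos φ₁ , cos φ₂ sin φ₁ − sin φ₂ cos φ₁ cos Δλ' ) = 170.168°.
Final bearing = (170.168° + 180°) mod 360° = 350.168°.

final bearing 350.168°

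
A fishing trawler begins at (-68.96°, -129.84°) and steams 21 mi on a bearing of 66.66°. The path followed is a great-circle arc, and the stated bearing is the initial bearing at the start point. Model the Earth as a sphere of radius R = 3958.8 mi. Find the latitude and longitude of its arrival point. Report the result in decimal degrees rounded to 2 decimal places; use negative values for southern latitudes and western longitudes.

Angular distance δ = d/R = 21 / 3958.8 = 0.005305 rad.
With φ₁ = -68.96° = -1.203579 rad and θ = 66.66° = 1.163436 rad:
sin φ₂ = sin φ₁ cos δ + cos φ₁ sin δ cos θ = (-0.933330)(0.999986) + (0.359020)(0.005305)(0.396187) = -0.932562
φ₂ = asin(-0.932562) = -1.201447 rad = -68.84°.
Then Δλ = atan2(0.001749, 0.129597) = 0.013492 rad, from sin θ sin δ cos φ₁ over cos δ − sin φ₁ sin φ₂.
Hence λ₂ = -129.84° + 0.77° = -129.07°.

latitude -68.84°, longitude -129.07°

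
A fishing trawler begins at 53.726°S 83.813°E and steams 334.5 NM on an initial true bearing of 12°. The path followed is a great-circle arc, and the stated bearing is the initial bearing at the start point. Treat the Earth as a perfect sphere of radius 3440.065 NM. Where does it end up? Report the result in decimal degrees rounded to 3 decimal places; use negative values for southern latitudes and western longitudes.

Angular distance δ = d/R = 334.5 / 3440.065 = 0.097237 rad.
Converting: φ₁ = -0.937696 rad, θ = 0.209440 rad.
Destination latitude: φ₂ = arcsin( sin φ₁ cos δ + cos φ₁ sin δ cos θ ) = arcsin(-0.746205) = -48.263°.
For the longitude increment, Δλ = atan2( sin θ sin δ cos φ₁, cos δ − sin φ₁ sin φ₂ ) = atan2(0.011942, 0.393688) = 1.737°.
λ₂ = 83.813° + 1.737° = 85.550°.

latitude -48.263°, longitude 85.550°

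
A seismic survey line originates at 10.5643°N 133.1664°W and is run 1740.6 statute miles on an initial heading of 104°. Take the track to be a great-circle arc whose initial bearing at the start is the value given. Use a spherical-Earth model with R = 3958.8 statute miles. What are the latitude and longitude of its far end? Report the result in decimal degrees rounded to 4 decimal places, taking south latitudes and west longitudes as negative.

latitude 3.7081°, longitude -108.7181°

δ = 1740.6/3958.8 = 0.439679 rad (25.1917°).
With φ₁ = 10.5643° = 0.184382 rad and θ = 104° = 1.815142 rad:
Destination latitude: φ₂ = arcsin( sin φ₁ cos δ + cos φ₁ sin δ cos θ ) = arcsin(0.064673) = 3.7081°.
For the longitude increment, Δλ = atan2( sin θ sin δ cos φ₁, cos δ − sin φ₁ sin φ₂ ) = atan2(0.406005, 0.893031) = 24.4483°.
Hence λ₂ = -133.1664° + 24.4483° = -108.7181°.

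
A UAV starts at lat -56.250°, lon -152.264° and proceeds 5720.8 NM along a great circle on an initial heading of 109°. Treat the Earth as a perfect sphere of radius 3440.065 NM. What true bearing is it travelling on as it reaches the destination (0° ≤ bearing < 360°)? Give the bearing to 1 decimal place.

Angular distance δ = d/R = 5720.8 / 3440.065 = 1.662992 rad.
With φ₁ = -56.250° = -0.981748 rad and θ = 109° = 1.902409 rad:
Destination latitude: φ₂ = arcsin( sin φ₁ cos δ + cos φ₁ sin δ cos θ ) = arcsin(-0.103559) = -5.944°.
Δλ = atan2( sin θ sin δ cos φ₁ , cos δ − sin φ₁ sin φ₂ ) = atan2(0.523071, -0.178171) = 1.899094 rad = 108.810°.
λ₂ = λ₁ + Δλ = -43.454°.
The forward bearing on arrival equals the back-azimuth from the destination plus 180°.
Back-azimuth from P₂ (-5.9°, -43.5°) to P₁ (-56.2°, -152.3°), with Δλ' = λ₁ − λ₂ = -108.8°: atan2( sin Δλ' cos φ₁ , cos φ₂ sin φ₁ − sin φ₂ cos φ₁ cos Δλ' ) = 211.9°.
Final bearing = (211.9° + 180°) mod 360° = 31.9°.

final bearing 31.9°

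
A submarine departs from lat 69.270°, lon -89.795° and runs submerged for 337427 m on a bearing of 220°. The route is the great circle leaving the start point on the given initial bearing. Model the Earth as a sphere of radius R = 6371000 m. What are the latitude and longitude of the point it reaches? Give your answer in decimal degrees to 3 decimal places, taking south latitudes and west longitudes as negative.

The arc subtends δ = 337427/6371000 = 0.052963 rad at the centre.
With φ₁ = 69.270° = 1.208990 rad and θ = 220° = 3.839724 rad:
Destination latitude: φ₂ = arcsin( sin φ₁ cos δ + cos φ₁ sin δ cos θ ) = arcsin(0.919593) = 66.867°.
For the longitude increment, Δλ = atan2( sin θ sin δ cos φ₁, cos δ − sin φ₁ sin φ₂ ) = atan2(-0.012045, 0.138540) = -4.969°.
λ₂ = -89.795° + -4.969° = -94.764°.

latitude 66.867°, longitude -94.764°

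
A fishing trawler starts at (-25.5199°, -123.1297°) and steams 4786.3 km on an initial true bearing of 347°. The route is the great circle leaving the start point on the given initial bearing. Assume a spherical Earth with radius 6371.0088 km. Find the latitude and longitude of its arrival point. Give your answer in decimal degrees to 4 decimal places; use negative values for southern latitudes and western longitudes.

Central angle δ = d/R = 0.751263 rad.
Start latitude φ₁ = -0.445406 rad; initial bearing θ = 6.056293 rad.
Destination latitude: φ₂ = arcsin( sin φ₁ cos δ + cos φ₁ sin δ cos θ ) = arcsin(0.285323) = 16.5781°.
Then Δλ = atan2(-0.138563, 0.853752) = -0.160896 rad, from sin θ sin δ cos φ₁ over cos δ − sin φ₁ sin φ₂.
Hence λ₂ = -123.1297° + -9.2186° = -132.3483°.

latitude 16.5781°, longitude -132.3483°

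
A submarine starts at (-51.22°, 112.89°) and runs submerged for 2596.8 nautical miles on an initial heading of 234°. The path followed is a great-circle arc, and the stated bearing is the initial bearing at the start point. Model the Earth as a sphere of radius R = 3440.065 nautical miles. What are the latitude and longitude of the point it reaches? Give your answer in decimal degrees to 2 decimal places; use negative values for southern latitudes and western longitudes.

latitude -55.09°, longitude 37.28°

δ = 2596.8/3440.065 = 0.754869 rad (43.2508°).
Converting: φ₁ = -0.893958 rad, θ = 4.084070 rad.
sin φ₂ = sin φ₁ cos δ + cos φ₁ sin δ cos θ = (-0.779557)(0.728361) + (0.626332)(0.685194)(-0.587785) = -0.820052
φ₂ = asin(-0.820052) = -0.961501 rad = -55.09°.
For the longitude increment, Δλ = atan2( sin θ sin δ cos φ₁, cos δ − sin φ₁ sin φ₂ ) = atan2(-0.347197, 0.089084) = -75.61°.
λ₂ = 112.89° + -75.61° = 37.28°.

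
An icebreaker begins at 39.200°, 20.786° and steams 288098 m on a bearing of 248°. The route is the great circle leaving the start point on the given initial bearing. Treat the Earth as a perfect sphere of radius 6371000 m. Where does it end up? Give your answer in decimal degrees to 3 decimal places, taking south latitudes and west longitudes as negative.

latitude 38.189°, longitude 17.729°

δ = 288098/6371000 = 0.045220 rad (2.5909°).
Converting: φ₁ = 0.684169 rad, θ = 4.328417 rad.
Destination latitude: φ₂ = arcsin( sin φ₁ cos δ + cos φ₁ sin δ cos θ ) = arcsin(0.618260) = 38.189°.
Then Δλ = atan2(-0.032480, 0.608219) = -0.053352 rad, from sin θ sin δ cos φ₁ over cos δ − sin φ₁ sin φ₂.
λ₂ = 20.786° + -3.057° = 17.729°.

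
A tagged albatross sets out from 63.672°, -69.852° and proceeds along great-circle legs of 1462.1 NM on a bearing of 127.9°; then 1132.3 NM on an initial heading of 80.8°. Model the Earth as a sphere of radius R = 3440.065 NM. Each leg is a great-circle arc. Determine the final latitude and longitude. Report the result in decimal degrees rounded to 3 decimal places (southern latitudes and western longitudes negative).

latitude 44.675°, longitude -15.916°

Apply the spherical direct solution leg by leg, carrying full precision between legs.
Leg 1: from (63.672°, -69.852°), δ = 1462.1/3440.065 = 0.425021 rad, θ = 127.9° → φ = 44.764°, λ = -42.577°.
Leg 2: from (44.764°, -42.577°), δ = 1132.3/3440.065 = 0.329151 rad, θ = 80.8° → φ = 44.675°, λ = -15.916°.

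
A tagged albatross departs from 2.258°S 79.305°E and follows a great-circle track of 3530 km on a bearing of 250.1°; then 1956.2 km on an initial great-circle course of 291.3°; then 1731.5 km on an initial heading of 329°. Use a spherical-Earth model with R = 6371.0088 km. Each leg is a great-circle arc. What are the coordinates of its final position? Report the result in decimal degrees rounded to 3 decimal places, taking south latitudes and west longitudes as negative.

Apply the spherical direct solution leg by leg, carrying full precision between legs.
Leg 1: from (-2.258°, 79.305°), δ = 3530/6371.0088 = 0.554072 rad, θ = 250.1° → φ = -12.266°, λ = 48.888°.
Leg 2: from (-12.266°, 48.888°), δ = 1956.2/6371.0088 = 0.307047 rad, θ = 291.3° → φ = -5.465°, λ = 32.455°.
Leg 3: from (-5.465°, 32.455°), δ = 1731.5/6371.0088 = 0.271778 rad, θ = 329° → φ = 7.892°, λ = 24.432°.

latitude 7.892°, longitude 24.432°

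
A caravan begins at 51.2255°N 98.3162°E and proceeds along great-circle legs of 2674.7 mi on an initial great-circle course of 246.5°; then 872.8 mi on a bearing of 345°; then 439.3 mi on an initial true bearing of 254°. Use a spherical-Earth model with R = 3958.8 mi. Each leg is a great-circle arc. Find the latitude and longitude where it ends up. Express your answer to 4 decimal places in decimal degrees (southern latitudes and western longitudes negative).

Apply the spherical direct solution leg by leg, carrying full precision between legs.
Leg 1: from (51.2255°, 98.3162°), δ = 2674.7/3958.8 = 0.675634 rad, θ = 246.5° → φ = 26.8830°, λ = 58.2994°.
Leg 2: from (26.8830°, 58.2994°), δ = 872.8/3958.8 = 0.220471 rad, θ = 345° → φ = 39.0232°, λ = 54.1214°.
Leg 3: from (39.0232°, 54.1214°), δ = 439.3/3958.8 = 0.110968 rad, θ = 254° → φ = 37.0167°, λ = 46.4600°.

latitude 37.0167°, longitude 46.4600°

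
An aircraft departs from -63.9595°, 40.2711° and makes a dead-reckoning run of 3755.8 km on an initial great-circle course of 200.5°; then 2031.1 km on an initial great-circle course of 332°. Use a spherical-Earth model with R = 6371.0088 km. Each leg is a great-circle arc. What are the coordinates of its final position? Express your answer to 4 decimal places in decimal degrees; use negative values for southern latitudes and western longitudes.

latitude -59.9211°, longitude -94.6768°

Apply the spherical direct solution leg by leg, carrying full precision between legs.
Leg 1: from (-63.9595°, 40.2711°), δ = 3755.8/6371.0088 = 0.589514 rad, θ = 200.5° → φ = -77.2759°, λ = -77.6036°.
Leg 2: from (-77.2759°, -77.6036°), δ = 2031.1/6371.0088 = 0.318804 rad, θ = 332° → φ = -59.9211°, λ = -94.6768°.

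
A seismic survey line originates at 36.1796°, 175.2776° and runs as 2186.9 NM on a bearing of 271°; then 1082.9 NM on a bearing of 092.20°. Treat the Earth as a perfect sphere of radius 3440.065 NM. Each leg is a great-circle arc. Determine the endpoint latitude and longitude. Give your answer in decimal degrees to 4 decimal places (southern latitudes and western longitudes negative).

Apply the spherical direct solution leg by leg, carrying full precision between legs.
Leg 1: from (36.1796°, 175.2776°), δ = 2186.9/3440.065 = 0.635715 rad, θ = 271° → φ = 28.9052°, λ = 132.5787°.
Leg 2: from (28.9052°, 132.5787°), δ = 1082.9/3440.065 = 0.314791 rad, θ = 92.2° → φ = 26.6927°, λ = 152.8395°.

latitude 26.6927°, longitude 152.8395°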